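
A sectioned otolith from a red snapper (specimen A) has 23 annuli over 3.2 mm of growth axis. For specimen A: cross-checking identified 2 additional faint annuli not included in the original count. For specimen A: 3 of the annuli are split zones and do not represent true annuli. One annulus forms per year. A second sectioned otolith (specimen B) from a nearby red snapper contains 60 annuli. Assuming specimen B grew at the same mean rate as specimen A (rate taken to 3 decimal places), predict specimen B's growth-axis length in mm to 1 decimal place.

8.7 mm

Specimen A: adjusted count: 23 − 3 + 2 = 22 annuli.
A: Extension rate ≈ 3.2 / 22 = 0.145 mm/yr.
B's length ≈ 0.145 × 60 = 8.7 mm.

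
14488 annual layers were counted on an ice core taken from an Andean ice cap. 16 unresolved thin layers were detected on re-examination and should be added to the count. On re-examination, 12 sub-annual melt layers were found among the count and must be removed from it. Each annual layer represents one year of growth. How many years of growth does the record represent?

14492 years

After corrections the count is 14488 − 12 + 16 = 14492 annual layers.
One annual layer per year makes the duration 14492 years.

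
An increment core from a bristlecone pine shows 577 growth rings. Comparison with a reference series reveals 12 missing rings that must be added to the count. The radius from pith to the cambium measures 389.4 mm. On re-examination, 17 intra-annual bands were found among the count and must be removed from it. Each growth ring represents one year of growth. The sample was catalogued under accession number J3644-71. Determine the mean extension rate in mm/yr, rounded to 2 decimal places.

0.68 mm/yr

True growth ring count = 577 − 17 + 12 = 572.
Mean rate = 389.4 mm / 572 years ≈ 0.68 mm/yr.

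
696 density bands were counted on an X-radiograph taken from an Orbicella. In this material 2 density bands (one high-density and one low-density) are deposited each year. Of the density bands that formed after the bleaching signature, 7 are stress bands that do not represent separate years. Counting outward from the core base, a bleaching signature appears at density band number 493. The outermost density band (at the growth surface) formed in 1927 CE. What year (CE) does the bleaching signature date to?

696 − 493 = 203 density bands lie beyond the bleaching signature toward the growth surface.
203 − 7 false = 196 true density bands after the bleaching signature.
196 density bands at 2 per year is 196 / 2 = 98 years.
Counting back 98 years from 1927 CE places the bleaching signature in 1927 − 98 = 1829 CE.

1829 CE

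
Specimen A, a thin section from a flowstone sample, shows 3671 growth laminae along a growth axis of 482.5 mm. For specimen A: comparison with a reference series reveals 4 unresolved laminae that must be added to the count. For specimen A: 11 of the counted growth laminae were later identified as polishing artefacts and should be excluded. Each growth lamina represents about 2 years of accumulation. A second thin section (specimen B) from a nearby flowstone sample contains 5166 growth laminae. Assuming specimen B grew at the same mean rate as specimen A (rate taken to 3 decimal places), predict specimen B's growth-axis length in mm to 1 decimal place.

681.9 mm

Specimen A: true growth lamina count = 3671 − 11 + 4 = 3664.
Specimen A: at 2 years per growth lamina, 3664 × 2 = 7328 years.
A: Mean rate = 482.5 mm / 7328 years ≈ 0.066 mm/yr.
Specimen B: 5166 growth laminae at 2 years each span 5166 × 2 = 10332 years. For B, 0.066 mm/year × 10332 years = 681.9 mm.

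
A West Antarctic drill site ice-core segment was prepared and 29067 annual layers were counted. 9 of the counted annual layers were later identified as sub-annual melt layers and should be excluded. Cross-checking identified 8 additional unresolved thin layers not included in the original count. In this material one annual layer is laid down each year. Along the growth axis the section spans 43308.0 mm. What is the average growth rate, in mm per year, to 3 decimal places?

1.490 mm per year

Adjusted count: 29067 − 9 + 8 = 29066 annual layers.
Extension rate ≈ 43308.0 / 29066 = 1.490 mm per year.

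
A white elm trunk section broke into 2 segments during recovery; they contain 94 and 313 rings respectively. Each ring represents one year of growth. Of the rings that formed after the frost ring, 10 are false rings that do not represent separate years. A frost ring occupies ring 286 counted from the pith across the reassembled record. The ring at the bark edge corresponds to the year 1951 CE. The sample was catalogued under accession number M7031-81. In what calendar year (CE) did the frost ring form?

Total rings = 94 + 313 = 407.
Between ring 286 and the bark edge there are 407 − 286 = 121 rings.
Removing the 10 false rings leaves 121 − 10 = 111 true rings beyond the frost ring.
Counting back 111 years from 1951 CE places the frost ring in 1951 − 111 = 1840 CE.

1840 CE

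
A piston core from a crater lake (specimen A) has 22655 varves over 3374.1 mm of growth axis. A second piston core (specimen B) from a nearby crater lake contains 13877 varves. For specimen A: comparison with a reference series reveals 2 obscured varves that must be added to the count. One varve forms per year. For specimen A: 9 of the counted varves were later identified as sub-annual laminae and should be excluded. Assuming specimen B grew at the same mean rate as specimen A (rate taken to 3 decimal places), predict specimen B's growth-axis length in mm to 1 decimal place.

2067.7 mm

Specimen A: adjusted count: 22655 − 9 + 2 = 22648 varves.
A: Extension rate ≈ 3374.1 / 22648 = 0.149 mm/yr.
Length of B = 0.149 × 13877 = 2067.7 mm.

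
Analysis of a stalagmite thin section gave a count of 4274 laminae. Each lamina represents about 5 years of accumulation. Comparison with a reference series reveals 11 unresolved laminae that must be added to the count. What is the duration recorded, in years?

21425 yr

Adjusted count: 4274 + 11 = 4285 laminae.
At 5 years per lamina, 4285 × 5 = 21425 years.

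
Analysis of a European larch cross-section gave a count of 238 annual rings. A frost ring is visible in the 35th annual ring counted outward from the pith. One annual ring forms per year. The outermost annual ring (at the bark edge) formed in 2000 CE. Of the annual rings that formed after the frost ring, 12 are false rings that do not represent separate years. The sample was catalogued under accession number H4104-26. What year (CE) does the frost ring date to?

Between annual ring 35 and the bark edge there are 238 − 35 = 203 annual rings.
Excluding 12 false annual rings: 203 − 12 = 191.
The annual ring at the bark edge is 2000 CE, so the frost ring dates to 2000 − 191 = 1809 CE.

1809 CE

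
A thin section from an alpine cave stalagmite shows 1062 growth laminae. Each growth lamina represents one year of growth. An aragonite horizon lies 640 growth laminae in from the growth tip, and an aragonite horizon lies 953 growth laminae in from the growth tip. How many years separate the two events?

953 − 640 = 313 growth laminae lie between the two events.
That is 313 years at one growth lamina per year.

313 years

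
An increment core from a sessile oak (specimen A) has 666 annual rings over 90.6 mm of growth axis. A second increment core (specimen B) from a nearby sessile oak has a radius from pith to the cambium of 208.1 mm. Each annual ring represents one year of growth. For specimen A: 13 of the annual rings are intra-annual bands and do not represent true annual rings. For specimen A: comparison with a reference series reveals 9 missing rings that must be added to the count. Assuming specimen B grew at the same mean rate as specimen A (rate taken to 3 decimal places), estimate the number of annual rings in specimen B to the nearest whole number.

1519 annual rings

Specimen A: after corrections the count is 666 − 13 + 9 = 662 annual rings.
A: Extension rate ≈ 90.6 / 662 = 0.137 mm per year.
B spans 208.1 / 0.137 = 1518.98 years ≈ 1519 annual rings.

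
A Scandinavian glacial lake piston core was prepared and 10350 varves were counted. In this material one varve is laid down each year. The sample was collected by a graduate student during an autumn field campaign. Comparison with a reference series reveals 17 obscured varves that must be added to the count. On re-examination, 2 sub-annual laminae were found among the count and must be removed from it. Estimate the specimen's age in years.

10365 yr

Adjusted count: 10350 − 2 + 17 = 10365 varves.
One varve per year makes the duration 10365 years.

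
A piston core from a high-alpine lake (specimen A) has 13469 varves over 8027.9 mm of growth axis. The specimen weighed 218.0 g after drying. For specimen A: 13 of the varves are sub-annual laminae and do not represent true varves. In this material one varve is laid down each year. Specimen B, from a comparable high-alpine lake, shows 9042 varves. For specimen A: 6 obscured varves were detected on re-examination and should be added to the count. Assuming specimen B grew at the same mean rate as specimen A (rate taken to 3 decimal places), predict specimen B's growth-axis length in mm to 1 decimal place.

5389.0 mm

Specimen A: correcting the raw count gives 13469 − 13 + 6 = 13462 true varves.
A: Extension rate ≈ 8027.9 / 13462 = 0.596 mm/year.
For B, 0.596 mm/year × 9042 years = 5389.0 mm.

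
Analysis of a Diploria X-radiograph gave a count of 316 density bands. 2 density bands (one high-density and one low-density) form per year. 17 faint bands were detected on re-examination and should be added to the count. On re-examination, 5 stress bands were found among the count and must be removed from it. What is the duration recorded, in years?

164 yr

Correcting the raw count gives 316 − 5 + 17 = 328 true density bands.
With 2 density bands per year, 328 / 2 = 164 years.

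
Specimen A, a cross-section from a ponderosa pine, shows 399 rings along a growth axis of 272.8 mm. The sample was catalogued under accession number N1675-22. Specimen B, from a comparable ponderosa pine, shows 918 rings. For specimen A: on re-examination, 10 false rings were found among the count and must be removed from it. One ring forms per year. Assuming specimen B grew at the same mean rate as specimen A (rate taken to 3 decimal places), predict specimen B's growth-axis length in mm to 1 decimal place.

Specimen A: true ring count = 399 − 10 = 389.
A: Extension rate ≈ 272.8 / 389 = 0.701 mm/yr.
Length of B = 0.701 × 918 = 643.5 mm.

643.5 mm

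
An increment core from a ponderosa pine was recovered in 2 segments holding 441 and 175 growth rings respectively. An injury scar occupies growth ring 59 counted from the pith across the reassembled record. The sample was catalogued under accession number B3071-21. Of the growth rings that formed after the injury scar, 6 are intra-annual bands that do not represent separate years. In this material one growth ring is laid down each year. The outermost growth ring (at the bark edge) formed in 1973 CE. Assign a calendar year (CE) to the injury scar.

Total growth rings = 441 + 175 = 616.
616 − 59 = 557 growth rings lie beyond the injury scar toward the bark edge.
557 − 6 false = 551 true growth rings after the injury scar.
Counting back 551 years from 1973 CE places the injury scar in 1973 − 551 = 1422 CE.

1422 CE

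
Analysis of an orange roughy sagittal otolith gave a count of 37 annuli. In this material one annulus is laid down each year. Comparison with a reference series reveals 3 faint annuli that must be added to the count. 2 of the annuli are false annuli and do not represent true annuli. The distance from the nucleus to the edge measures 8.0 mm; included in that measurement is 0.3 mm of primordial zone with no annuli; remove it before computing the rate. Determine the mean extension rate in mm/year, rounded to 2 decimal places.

Correcting the raw count gives 37 − 2 + 3 = 38 true annuli.
Removing the 0.3 mm offcut leaves 8.0 − 0.3 = 7.7 mm.
Mean rate = 7.7 mm / 38 years ≈ 0.20 mm/year.

0.20 mm/year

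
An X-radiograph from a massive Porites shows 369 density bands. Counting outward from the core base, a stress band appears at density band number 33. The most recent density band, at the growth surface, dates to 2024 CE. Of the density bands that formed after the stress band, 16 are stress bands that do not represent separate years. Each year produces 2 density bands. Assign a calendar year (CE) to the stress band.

The stress band sits at density band 33 from the core base, so 369 − 33 = 336 density bands formed after it.
Removing the 16 false density bands leaves 336 − 16 = 320 true density bands beyond the stress band.
320 density bands at 2 per year is 320 / 2 = 160 years.
2024 − 160 = 1864 CE.

1864 CE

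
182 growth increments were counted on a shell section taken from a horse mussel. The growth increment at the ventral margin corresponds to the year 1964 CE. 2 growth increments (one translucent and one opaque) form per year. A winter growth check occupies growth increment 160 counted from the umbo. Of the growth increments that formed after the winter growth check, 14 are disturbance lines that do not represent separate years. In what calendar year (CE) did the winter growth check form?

1960 CE

Between growth increment 160 and the ventral margin there are 182 − 160 = 22 growth increments.
Excluding 14 false growth increments: 22 − 14 = 8.
8 growth increments at 2 per year is 8 / 2 = 4 years.
1964 − 4 = 1960 CE.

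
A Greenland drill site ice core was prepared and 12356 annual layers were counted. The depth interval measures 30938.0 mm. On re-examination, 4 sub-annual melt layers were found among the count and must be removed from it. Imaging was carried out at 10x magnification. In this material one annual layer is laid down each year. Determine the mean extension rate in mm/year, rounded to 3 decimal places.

2.505 mm/year

Correcting the raw count gives 12356 − 4 = 12352 true annual layers.
Extension rate ≈ 30938.0 / 12352 = 2.505 mm/year.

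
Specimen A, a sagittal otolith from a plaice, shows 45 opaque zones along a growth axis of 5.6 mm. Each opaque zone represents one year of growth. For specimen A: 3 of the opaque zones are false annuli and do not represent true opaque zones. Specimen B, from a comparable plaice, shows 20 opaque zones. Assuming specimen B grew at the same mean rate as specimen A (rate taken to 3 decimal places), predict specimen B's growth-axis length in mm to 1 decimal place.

Specimen A: adjusted count: 45 − 3 = 42 opaque zones.
A: Extension rate ≈ 5.6 / 42 = 0.133 mm per year.
For B, 0.133 mm/year × 20 years = 2.7 mm.

2.7 mm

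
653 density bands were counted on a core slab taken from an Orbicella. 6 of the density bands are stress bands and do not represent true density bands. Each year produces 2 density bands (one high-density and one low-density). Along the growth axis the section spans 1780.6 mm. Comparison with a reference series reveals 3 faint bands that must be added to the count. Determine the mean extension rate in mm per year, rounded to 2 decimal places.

Adjusted count: 653 − 6 + 3 = 650 density bands.
Dividing by 2 density bands per year: 650 / 2 = 325 years.
Mean rate = 1780.6 mm / 325 years ≈ 5.48 mm per year.

5.48 mm per year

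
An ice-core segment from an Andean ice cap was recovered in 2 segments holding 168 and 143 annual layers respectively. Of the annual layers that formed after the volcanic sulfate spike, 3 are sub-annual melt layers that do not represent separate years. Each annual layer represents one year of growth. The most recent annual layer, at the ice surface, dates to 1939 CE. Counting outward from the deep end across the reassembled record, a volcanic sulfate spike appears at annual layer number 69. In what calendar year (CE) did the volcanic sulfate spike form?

Total annual layers = 168 + 143 = 311.
The volcanic sulfate spike sits at annual layer 69 from the deep end, so 311 − 69 = 242 annual layers formed after it.
Excluding 3 false annual layers: 242 − 3 = 239.
The annual layer at the ice surface is 1939 CE, so the volcanic sulfate spike dates to 1939 − 239 = 1700 CE.

1700 CE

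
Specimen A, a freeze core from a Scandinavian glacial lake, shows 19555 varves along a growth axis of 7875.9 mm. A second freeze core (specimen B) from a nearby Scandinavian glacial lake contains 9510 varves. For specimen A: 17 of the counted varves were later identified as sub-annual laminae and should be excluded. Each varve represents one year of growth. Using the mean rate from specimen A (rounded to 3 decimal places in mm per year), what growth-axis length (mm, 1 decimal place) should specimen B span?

3832.5 mm

Specimen A: adjusted count: 19555 − 17 = 19538 varves.
A: Mean rate = 7875.9 mm / 19538 years ≈ 0.403 mm/year.
B's length ≈ 0.403 × 9510 = 3832.5 mm.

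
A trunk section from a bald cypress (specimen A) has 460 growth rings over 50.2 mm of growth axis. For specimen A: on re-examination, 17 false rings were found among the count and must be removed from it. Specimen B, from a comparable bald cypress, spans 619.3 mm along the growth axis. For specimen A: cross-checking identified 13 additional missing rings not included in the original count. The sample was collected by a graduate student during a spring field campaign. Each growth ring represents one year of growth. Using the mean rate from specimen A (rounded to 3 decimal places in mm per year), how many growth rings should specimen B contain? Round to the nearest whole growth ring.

Specimen A: after corrections the count is 460 − 17 + 13 = 456 growth rings.
A: Extension rate ≈ 50.2 / 456 = 0.110 mm/year.
For B, 619.3 / 0.110 = 5630.00 years ≈ 5630 growth rings.

5630 growth rings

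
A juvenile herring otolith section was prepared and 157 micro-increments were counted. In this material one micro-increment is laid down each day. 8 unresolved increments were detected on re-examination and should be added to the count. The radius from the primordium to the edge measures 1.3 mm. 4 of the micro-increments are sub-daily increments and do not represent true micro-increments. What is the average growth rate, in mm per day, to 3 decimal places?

After corrections the count is 157 − 4 + 8 = 161 micro-increments.
1.3 mm over 161 days gives 1.3 / 161 ≈ 0.008 mm per day.

0.008 mm per day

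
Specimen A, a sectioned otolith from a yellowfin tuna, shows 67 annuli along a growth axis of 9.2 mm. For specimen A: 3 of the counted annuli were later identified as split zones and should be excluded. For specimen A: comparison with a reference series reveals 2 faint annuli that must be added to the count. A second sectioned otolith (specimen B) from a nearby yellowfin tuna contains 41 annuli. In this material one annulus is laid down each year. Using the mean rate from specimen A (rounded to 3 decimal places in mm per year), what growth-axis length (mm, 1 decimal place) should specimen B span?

Specimen A: correcting the raw count gives 67 − 3 + 2 = 66 true annuli.
A: 9.2 mm over 66 years gives 9.2 / 66 ≈ 0.139 mm/year.
B's length ≈ 0.139 × 41 = 5.7 mm.

5.7 mm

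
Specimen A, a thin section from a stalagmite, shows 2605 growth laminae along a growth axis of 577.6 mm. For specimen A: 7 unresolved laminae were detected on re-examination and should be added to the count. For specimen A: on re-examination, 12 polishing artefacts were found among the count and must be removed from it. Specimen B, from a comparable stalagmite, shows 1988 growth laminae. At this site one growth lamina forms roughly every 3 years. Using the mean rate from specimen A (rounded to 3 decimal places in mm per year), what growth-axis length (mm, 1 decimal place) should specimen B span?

441.3 mm

Specimen A: after corrections the count is 2605 − 12 + 7 = 2600 growth laminae.
Specimen A: at 3 years per growth lamina, 2600 × 3 = 7800 years.
A: Mean rate = 577.6 mm / 7800 years ≈ 0.074 mm/yr.
Specimen B: at 3 years per growth lamina, 1988 × 3 = 5964 years. B's length ≈ 0.074 × 5964 = 441.3 mm.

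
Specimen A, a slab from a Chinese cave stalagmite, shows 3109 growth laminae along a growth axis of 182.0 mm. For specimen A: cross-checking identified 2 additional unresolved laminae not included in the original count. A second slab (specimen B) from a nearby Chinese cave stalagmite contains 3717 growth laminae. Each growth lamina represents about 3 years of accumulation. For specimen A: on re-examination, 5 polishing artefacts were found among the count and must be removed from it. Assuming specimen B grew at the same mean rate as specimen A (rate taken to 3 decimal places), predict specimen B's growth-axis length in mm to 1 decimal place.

Specimen A: true growth lamina count = 3109 − 5 + 2 = 3106.
Specimen A: at 3 years per growth lamina, 3106 × 3 = 9318 years.
A: Extension rate ≈ 182.0 / 9318 = 0.020 mm/yr.
Specimen B: 3717 growth laminae at 3 years each span 3717 × 3 = 11151 years. For B, 0.020 mm/year × 11151 years = 223.0 mm.

223.0 mm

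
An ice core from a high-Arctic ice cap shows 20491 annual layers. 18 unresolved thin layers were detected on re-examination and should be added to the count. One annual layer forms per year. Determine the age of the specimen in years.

20509 years

After corrections the count is 20491 + 18 = 20509 annual layers.
With a one-to-one annual layer periodicity this is 20509 years.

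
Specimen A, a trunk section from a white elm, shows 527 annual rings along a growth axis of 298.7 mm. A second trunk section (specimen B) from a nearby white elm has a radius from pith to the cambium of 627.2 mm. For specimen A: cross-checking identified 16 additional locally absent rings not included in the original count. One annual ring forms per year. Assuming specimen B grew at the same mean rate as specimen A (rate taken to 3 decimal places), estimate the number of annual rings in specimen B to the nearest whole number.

Specimen A: true annual ring count = 527 + 16 = 543.
A: 298.7 mm over 543 years gives 298.7 / 543 ≈ 0.550 mm per year.
B spans 627.2 / 0.550 = 1140.36 years ≈ 1140 annual rings.

1140 annual rings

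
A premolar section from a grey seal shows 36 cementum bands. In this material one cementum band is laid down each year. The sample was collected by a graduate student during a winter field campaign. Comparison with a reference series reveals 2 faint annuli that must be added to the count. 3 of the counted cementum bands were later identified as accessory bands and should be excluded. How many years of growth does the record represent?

Correcting the raw count gives 36 − 3 + 2 = 35 true cementum bands.
One cementum band per year makes the duration 35 years.

35 yr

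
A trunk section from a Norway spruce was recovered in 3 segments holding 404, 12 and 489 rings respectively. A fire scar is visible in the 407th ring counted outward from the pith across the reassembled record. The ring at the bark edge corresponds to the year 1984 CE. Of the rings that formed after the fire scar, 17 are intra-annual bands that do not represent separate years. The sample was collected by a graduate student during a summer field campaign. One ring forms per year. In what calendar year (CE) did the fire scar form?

Total rings = 404 + 12 + 489 = 905.
905 − 407 = 498 rings lie beyond the fire scar toward the bark edge.
498 − 17 false = 481 true rings after the fire scar.
The ring at the bark edge is 1984 CE, so the fire scar dates to 1984 − 481 = 1503 CE.

1503 CE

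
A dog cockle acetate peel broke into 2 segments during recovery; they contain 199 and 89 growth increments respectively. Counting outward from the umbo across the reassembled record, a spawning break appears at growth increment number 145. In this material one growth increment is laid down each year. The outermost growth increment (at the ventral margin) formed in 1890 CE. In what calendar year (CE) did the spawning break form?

Total growth increments = 199 + 89 = 288.
The spawning break sits at growth increment 145 from the umbo, so 288 − 145 = 143 growth increments formed after it.
Counting back 143 years from 1890 CE places the spawning break in 1890 − 143 = 1747 CE.

1747 CE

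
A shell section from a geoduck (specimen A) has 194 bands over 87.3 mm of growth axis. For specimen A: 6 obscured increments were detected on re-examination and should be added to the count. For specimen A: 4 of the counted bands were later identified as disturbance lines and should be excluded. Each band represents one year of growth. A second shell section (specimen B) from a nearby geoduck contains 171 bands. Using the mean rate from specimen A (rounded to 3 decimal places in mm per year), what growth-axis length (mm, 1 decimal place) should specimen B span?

Specimen A: true band count = 194 − 4 + 6 = 196.
A: 87.3 mm over 196 years gives 87.3 / 196 ≈ 0.445 mm/year.
For B, 0.445 mm/year × 171 years = 76.1 mm.

76.1 mm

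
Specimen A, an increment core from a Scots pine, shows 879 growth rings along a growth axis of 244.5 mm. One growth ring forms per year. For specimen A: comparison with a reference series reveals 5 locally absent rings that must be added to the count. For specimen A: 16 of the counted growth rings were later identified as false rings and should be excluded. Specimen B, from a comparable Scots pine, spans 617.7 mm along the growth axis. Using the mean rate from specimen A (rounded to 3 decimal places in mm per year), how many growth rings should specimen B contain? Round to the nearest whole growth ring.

Specimen A: correcting the raw count gives 879 − 16 + 5 = 868 true growth rings.
A: 244.5 mm over 868 years gives 244.5 / 868 ≈ 0.282 mm/yr.
Specimen B: 617.7 mm / 0.282 mm per year = 2190.43 years ≈ 2190 growth rings.

2190 growth rings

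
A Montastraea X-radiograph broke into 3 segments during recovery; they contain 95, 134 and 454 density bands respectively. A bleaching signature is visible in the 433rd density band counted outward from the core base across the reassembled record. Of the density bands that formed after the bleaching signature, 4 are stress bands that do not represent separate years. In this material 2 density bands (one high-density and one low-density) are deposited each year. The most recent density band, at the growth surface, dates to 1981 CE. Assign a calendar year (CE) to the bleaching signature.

Total density bands = 95 + 134 + 454 = 683.
683 − 433 = 250 density bands lie beyond the bleaching signature toward the growth surface.
Excluding 4 false density bands: 250 − 4 = 246.
Dividing by 2 density bands per year: 246 / 2 = 123 years.
Counting back 123 years from 1981 CE places the bleaching signature in 1981 − 123 = 1858 CE.

1858 CE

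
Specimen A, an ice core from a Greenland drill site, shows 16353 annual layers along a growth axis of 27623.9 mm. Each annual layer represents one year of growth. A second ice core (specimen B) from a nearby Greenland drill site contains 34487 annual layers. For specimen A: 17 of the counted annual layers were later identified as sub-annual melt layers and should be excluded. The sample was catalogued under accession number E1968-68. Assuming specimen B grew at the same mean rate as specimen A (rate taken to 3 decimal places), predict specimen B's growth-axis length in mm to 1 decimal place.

Specimen A: after corrections the count is 16353 − 17 = 16336 annual layers.
A: 27623.9 mm over 16336 years gives 27623.9 / 16336 ≈ 1.691 mm/yr.
For B, 1.691 mm/year × 34487 years = 58317.5 mm.

58317.5 mm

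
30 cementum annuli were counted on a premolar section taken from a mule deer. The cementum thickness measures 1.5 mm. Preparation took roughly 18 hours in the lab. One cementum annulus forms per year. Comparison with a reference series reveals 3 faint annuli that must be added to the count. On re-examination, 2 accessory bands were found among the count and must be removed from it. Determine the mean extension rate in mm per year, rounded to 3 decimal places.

0.048 mm per year

Correcting the raw count gives 30 − 2 + 3 = 31 true cementum annuli.
Extension rate ≈ 1.5 / 31 = 0.048 mm per year.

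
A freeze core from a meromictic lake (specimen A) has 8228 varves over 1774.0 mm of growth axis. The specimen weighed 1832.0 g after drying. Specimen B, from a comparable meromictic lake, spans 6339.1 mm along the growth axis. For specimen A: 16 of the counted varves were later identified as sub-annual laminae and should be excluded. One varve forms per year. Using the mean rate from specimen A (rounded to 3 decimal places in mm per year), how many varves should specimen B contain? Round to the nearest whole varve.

Specimen A: correcting the raw count gives 8228 − 16 = 8212 true varves.
A: 1774.0 mm over 8212 years gives 1774.0 / 8212 ≈ 0.216 mm/yr.
For B, 6339.1 / 0.216 = 29347.69 years ≈ 29348 varves.

29348 varves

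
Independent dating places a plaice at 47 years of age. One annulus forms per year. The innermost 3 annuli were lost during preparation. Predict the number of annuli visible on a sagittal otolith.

44 annuli

At one annulus per year, 47 years correspond to 47 annuli.
47 − 3 missed = 44 annuli expected in the prepared section.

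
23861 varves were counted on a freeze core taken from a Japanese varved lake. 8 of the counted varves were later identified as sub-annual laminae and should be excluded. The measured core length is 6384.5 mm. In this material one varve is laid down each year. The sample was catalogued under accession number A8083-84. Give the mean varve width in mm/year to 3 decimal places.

After corrections the count is 23861 − 8 = 23853 varves.
6384.5 mm over 23853 years gives 6384.5 / 23853 ≈ 0.268 mm/year.

0.268 mm/year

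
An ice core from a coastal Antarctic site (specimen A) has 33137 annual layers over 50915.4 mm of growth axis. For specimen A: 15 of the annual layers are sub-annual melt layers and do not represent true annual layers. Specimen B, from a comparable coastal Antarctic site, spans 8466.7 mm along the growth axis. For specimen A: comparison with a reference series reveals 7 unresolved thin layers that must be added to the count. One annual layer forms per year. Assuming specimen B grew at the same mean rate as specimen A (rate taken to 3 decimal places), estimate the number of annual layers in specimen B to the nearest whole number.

Specimen A: true annual layer count = 33137 − 15 + 7 = 33129.
A: Extension rate ≈ 50915.4 / 33129 = 1.537 mm/year.
Specimen B: 8466.7 mm / 1.537 mm per year = 5508.59 years ≈ 5509 annual layers.

5509 annual layers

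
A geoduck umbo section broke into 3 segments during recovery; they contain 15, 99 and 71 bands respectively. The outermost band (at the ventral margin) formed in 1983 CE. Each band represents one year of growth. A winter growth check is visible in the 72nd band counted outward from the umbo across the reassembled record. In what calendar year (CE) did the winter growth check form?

1870 CE

Total bands = 15 + 99 + 71 = 185.
Between band 72 and the ventral margin there are 185 − 72 = 113 bands.
The band at the ventral margin is 1983 CE, so the winter growth check dates to 1983 − 113 = 1870 CE.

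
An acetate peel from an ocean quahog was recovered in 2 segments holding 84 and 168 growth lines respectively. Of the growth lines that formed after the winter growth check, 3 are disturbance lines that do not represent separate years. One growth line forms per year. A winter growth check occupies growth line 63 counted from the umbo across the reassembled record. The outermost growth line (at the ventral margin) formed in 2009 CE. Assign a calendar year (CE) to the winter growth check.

Total growth lines = 84 + 168 = 252.
252 − 63 = 189 growth lines lie beyond the winter growth check toward the ventral margin.
Excluding 3 false growth lines: 189 − 3 = 186.
2009 − 186 = 1823 CE.

1823 CE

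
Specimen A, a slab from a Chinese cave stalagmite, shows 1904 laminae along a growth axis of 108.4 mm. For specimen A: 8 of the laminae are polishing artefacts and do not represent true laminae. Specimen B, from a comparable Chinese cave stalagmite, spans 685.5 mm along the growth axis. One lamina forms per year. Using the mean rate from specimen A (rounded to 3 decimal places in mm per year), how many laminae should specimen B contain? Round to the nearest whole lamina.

12026 laminae

Specimen A: true lamina count = 1904 − 8 = 1896.
A: Mean rate = 108.4 mm / 1896 years ≈ 0.057 mm per year.
Specimen B: 685.5 mm / 0.057 mm per year = 12026.32 years ≈ 12026 laminae.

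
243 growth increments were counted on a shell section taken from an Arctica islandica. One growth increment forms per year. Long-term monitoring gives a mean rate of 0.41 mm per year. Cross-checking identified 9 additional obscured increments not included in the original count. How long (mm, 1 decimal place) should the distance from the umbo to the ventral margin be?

After corrections the count is 243 + 9 = 252 growth increments.
Predicted length = 0.41 mm/year × 252 years = 103.3 mm.

103.3 mm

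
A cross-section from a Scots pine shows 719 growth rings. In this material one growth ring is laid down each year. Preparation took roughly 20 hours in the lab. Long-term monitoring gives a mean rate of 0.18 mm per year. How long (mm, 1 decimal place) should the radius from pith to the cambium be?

129.4 mm

719 years of growth are recorded.
Length ≈ 0.18 × 719 = 129.4 mm.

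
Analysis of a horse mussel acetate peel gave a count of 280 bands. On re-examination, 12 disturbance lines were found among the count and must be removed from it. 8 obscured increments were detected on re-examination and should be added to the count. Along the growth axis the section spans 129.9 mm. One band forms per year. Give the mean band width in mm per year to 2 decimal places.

0.47 mm per year

True band count = 280 − 12 + 8 = 276.
Extension rate ≈ 129.9 / 276 = 0.47 mm per year.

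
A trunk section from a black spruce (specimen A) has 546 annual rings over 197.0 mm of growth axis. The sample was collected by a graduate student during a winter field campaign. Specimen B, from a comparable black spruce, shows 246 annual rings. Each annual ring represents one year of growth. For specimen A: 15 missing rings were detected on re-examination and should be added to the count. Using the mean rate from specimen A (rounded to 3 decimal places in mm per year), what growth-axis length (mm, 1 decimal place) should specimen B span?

Specimen A: true annual ring count = 546 + 15 = 561.
A: Extension rate ≈ 197.0 / 561 = 0.351 mm per year.
B's length ≈ 0.351 × 246 = 86.3 mm.

86.3 mm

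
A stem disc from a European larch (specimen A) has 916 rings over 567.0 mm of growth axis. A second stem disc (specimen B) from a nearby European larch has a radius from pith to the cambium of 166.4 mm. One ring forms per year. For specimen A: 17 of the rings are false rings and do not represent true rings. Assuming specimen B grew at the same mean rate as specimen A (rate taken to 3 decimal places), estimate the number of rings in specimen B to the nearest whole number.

Specimen A: after corrections the count is 916 − 17 = 899 rings.
A: Mean rate = 567.0 mm / 899 years ≈ 0.631 mm/year.
Specimen B: 166.4 mm / 0.631 mm per year = 263.71 years ≈ 264 rings.

264 rings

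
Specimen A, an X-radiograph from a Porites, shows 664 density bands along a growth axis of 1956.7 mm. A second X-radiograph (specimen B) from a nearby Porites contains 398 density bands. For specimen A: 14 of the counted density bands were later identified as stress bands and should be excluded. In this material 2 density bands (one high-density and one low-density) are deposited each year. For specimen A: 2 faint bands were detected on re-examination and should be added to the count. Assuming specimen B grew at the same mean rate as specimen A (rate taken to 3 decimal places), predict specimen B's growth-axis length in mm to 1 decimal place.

Specimen A: correcting the raw count gives 664 − 14 + 2 = 652 true density bands.
Specimen A: 652 density bands at 2 per year is 652 / 2 = 326 years.
A: Extension rate ≈ 1956.7 / 326 = 6.002 mm per year.
Specimen B: 398 density bands at 2 per year is 398 / 2 = 199 years. B's length ≈ 6.002 × 199 = 1194.4 mm.

1194.4 mm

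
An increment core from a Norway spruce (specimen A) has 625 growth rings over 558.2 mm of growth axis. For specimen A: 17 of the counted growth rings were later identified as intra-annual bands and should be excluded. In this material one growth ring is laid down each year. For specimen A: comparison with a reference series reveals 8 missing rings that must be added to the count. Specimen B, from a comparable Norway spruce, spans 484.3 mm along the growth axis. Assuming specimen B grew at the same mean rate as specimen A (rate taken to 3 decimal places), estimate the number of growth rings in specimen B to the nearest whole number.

Specimen A: correcting the raw count gives 625 − 17 + 8 = 616 true growth rings.
A: Extension rate ≈ 558.2 / 616 = 0.906 mm/year.
For B, 484.3 / 0.906 = 534.55 years ≈ 535 growth rings.

535 growth rings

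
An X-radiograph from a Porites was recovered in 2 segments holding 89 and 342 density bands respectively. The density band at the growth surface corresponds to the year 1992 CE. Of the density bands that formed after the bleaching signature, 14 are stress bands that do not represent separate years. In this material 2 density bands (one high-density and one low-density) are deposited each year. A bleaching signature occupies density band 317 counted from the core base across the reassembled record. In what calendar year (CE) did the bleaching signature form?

Total density bands = 89 + 342 = 431.
431 − 317 = 114 density bands lie beyond the bleaching signature toward the growth surface.
114 − 14 false = 100 true density bands after the bleaching signature.
Dividing by 2 density bands per year: 100 / 2 = 50 years.
Counting back 50 years from 1992 CE places the bleaching signature in 1992 − 50 = 1942 CE.

1942 CE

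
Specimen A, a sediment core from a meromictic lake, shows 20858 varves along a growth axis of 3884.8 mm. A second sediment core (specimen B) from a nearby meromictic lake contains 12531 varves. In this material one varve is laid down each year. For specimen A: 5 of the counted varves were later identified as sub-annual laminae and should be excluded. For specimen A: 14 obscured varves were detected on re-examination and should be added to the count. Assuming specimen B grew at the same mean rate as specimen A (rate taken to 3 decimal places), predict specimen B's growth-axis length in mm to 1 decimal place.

2330.8 mm

Specimen A: correcting the raw count gives 20858 − 5 + 14 = 20867 true varves.
A: Extension rate ≈ 3884.8 / 20867 = 0.186 mm/year.
Length of B = 0.186 × 12531 = 2330.8 mm.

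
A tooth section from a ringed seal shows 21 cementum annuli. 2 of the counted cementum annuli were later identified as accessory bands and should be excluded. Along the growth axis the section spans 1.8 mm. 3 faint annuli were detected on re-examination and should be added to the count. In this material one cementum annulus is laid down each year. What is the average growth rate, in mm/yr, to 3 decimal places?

0.082 mm/yr

Correcting the raw count gives 21 − 2 + 3 = 22 true cementum annuli.
1.8 mm over 22 years gives 1.8 / 22 ≈ 0.082 mm/yr.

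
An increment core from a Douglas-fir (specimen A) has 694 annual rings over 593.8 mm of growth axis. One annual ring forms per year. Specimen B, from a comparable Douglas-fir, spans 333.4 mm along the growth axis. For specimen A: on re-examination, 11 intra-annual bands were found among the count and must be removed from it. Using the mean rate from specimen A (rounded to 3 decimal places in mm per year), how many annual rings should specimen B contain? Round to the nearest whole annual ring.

384 annual rings

Specimen A: adjusted count: 694 − 11 = 683 annual rings.
A: 593.8 mm over 683 years gives 593.8 / 683 ≈ 0.869 mm/yr.
For B, 333.4 / 0.869 = 383.66 years ≈ 384 annual rings.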